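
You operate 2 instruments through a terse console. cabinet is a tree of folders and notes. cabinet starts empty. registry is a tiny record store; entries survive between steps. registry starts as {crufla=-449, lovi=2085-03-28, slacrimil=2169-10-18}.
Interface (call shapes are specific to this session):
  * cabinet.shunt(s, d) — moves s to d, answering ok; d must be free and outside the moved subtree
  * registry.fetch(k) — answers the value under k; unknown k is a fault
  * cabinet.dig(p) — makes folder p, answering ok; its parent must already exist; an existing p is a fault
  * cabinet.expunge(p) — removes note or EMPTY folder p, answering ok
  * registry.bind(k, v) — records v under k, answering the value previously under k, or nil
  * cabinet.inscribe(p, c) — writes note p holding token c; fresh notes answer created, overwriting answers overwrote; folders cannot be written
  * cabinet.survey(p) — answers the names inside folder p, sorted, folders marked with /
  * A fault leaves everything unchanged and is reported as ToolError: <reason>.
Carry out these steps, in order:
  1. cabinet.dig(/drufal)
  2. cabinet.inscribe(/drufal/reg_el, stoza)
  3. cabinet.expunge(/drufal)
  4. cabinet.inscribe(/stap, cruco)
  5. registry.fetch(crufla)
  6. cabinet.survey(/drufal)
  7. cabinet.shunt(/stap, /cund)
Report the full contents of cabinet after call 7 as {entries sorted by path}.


Answer: {cund=cruco, drufal/, drufal/reg_el=stoza}

Derivation:
Next I call cabinet.dig(p: /drufal), → ok.
Now I run cabinet.inscribe(p: /drufal/reg_el, c: stoza), yielding created.
Invoking cabinet.expunge(p: /drufal), → ToolError: not empty.
I use cabinet.inscribe(p: /stap, c: cruco), and see created.
Using registry.fetch(k: crufla): -449.
Calling cabinet.survey(p: /drufal), and observe [reg_el].
Using cabinet.shunt(s: /stap, d: /cund), and see ok.


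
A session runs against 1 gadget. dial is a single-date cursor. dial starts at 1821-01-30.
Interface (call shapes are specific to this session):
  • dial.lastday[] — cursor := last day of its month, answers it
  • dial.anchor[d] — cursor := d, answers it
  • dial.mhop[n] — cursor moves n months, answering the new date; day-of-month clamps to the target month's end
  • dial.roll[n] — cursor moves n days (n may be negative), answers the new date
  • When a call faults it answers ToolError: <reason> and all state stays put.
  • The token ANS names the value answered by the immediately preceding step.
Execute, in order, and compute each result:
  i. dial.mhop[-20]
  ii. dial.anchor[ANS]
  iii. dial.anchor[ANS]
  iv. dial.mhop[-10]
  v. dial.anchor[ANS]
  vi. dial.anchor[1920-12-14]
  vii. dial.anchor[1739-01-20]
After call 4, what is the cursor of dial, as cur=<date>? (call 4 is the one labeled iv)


Answer: cur=1818-07-30

Derivation:
Calling dial.mhop(n='-20'), and see 1819-05-30.
Calling dial.anchor(d='ANS'), — result: 1819-05-30.
I call dial.anchor(d='ANS'), giving 1819-05-30.
Then dial.mhop(n='-10'), — result: 1818-07-30.
I use dial.anchor(d='ANS'): 1818-07-30.
I call dial.anchor(d='1920-12-14'), and observe 1920-12-14.
Next I call dial.anchor(d='1739-01-20'), — result: 1739-01-20.


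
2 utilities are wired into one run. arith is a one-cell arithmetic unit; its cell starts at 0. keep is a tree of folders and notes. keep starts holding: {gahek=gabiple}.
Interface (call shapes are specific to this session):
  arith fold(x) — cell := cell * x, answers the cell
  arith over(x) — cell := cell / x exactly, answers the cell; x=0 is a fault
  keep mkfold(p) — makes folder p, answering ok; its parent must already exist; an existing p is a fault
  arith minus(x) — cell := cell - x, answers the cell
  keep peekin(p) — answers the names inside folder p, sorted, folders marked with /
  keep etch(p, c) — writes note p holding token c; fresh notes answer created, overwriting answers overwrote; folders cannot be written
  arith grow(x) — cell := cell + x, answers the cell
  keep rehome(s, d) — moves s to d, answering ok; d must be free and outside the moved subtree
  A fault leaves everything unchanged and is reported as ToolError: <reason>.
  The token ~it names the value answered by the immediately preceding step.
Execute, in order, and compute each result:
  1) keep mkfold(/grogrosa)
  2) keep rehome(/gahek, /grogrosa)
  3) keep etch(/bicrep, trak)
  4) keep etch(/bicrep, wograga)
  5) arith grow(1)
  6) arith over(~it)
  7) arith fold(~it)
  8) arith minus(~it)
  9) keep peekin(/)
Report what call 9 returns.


~$ keep mkfold p='/grogrosa'
[out] ok
~$ keep rehome s='/gahek' d='/grogrosa'
[out] ToolError: exists
~$ keep etch p='/bicrep' c='trak'
[out] created
~$ keep etch p='/bicrep' c='wograga'
[out] overwrote
~$ arith grow x='1'
[out] 1
~$ arith over x='~it'
[out] 1
~$ arith fold x='~it'
[out] 1
~$ arith minus x='~it'
[out] 0
~$ keep peekin p='/'
[out] [bicrep, gahek, grogrosa/]

Answer: [bicrep, gahek, grogrosa/]


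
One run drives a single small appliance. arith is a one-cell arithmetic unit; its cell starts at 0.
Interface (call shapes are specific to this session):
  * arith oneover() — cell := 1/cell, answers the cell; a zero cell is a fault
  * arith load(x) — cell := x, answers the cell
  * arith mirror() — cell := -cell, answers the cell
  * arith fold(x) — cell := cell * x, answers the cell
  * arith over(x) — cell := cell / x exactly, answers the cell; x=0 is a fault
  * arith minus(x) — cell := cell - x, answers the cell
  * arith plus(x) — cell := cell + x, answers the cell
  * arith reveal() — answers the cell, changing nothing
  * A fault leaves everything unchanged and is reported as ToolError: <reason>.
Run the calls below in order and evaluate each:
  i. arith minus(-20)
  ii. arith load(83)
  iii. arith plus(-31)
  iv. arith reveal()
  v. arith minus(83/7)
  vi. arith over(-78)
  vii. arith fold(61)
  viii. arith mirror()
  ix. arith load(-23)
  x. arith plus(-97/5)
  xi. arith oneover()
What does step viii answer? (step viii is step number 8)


% arith minus(x=-20) ~> 20
% arith load(x=83) ~> 83
% arith plus(x=-31) ~> 52
% arith reveal() ~> 52
% arith minus(x=83/7) ~> 281/7
% arith over(x=-78) ~> -281/546
% arith fold(x=61) ~> -17141/546
% arith mirror() ~> 17141/546
% arith load(x=-23) ~> -23
% arith plus(x=-97/5) ~> -212/5
% arith oneover() ~> -5/212

Answer: 17141/546


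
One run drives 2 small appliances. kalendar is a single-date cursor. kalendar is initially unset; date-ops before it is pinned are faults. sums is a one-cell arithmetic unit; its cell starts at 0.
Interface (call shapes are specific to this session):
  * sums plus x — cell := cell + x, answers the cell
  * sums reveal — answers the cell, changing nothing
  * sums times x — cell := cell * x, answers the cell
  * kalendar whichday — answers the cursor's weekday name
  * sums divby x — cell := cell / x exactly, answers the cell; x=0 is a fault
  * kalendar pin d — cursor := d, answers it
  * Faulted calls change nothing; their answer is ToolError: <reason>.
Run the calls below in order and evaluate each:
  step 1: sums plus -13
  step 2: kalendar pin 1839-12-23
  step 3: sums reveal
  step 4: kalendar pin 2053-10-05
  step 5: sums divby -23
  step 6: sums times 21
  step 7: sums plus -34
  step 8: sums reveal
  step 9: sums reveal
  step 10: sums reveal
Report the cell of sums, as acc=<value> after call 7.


Now I run sums plus passing x='-13', yielding -13.
Now I run kalendar pin passing d='1839-12-23', giving 1839-12-23.
I try sums reveal, and get -13.
I use kalendar pin passing d='2053-10-05', yielding 2053-10-05.
Invoking sums divby passing x='-23', and observe 13/23.
I try sums times passing x='21', → 273/23.
Invoking sums plus passing x='-34', → -509/23.
I try sums reveal(), and see -509/23.
Invoking sums reveal, — result: -509/23.
I call sums reveal: -509/23.

Answer: acc=-509/23


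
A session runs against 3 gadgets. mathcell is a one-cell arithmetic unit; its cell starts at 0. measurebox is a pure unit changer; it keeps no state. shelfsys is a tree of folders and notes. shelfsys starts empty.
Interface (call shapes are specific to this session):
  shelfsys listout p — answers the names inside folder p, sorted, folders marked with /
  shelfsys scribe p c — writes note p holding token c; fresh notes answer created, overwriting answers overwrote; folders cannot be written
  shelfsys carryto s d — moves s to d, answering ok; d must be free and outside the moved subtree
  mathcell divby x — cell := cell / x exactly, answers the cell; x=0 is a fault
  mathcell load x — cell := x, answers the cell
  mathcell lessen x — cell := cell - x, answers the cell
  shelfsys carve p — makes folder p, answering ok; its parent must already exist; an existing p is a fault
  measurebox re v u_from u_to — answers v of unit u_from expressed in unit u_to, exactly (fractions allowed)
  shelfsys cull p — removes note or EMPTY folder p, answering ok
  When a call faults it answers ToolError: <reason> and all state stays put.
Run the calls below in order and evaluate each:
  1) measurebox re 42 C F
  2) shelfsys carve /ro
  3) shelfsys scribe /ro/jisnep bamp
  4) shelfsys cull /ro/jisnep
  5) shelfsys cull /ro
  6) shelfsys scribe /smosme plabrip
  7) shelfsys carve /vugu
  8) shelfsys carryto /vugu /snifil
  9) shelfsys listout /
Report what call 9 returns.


Answer: [smosme, snifil/]

Derivation:
Do: measurebox re[42; C; F]
See: 538/5
Do: shelfsys carve[/ro]
See: ok
Do: shelfsys scribe[/ro/jisnep; bamp]
See: created
Do: shelfsys cull[/ro/jisnep]
See: ok
Do: shelfsys cull[/ro]
See: ok
Do: shelfsys scribe[/smosme; plabrip]
See: created
Do: shelfsys carve[/vugu]
See: ok
Do: shelfsys carryto[/vugu; /snifil]
See: ok
Do: shelfsys listout[/]
See: [smosme, snifil/]


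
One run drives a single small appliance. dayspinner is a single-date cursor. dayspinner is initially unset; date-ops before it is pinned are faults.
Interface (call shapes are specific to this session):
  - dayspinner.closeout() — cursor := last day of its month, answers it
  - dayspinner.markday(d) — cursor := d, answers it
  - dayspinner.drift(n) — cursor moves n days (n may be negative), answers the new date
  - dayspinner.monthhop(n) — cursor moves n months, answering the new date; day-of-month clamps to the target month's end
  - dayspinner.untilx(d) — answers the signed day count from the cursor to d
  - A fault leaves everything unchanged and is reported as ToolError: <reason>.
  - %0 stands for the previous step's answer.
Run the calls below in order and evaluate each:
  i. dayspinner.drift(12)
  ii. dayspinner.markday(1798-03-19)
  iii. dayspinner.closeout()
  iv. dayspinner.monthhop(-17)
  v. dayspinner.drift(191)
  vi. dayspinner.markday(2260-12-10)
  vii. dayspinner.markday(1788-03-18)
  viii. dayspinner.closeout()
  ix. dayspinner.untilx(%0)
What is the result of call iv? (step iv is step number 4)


→ dayspinner.drift(n→12)
← ToolError: no date set
→ dayspinner.markday(d→1798-03-19)
← 1798-03-19
→ dayspinner.closeout()
← 1798-03-31
→ dayspinner.monthhop(n→-17)
← 1796-10-31
→ dayspinner.drift(n→191)
← 1797-05-10
→ dayspinner.markday(d→2260-12-10)
← 2260-12-10
→ dayspinner.markday(d→1788-03-18)
← 1788-03-18
→ dayspinner.closeout()
← 1788-03-31
→ dayspinner.untilx(d→%0)
← 0

Answer: 1796-10-31


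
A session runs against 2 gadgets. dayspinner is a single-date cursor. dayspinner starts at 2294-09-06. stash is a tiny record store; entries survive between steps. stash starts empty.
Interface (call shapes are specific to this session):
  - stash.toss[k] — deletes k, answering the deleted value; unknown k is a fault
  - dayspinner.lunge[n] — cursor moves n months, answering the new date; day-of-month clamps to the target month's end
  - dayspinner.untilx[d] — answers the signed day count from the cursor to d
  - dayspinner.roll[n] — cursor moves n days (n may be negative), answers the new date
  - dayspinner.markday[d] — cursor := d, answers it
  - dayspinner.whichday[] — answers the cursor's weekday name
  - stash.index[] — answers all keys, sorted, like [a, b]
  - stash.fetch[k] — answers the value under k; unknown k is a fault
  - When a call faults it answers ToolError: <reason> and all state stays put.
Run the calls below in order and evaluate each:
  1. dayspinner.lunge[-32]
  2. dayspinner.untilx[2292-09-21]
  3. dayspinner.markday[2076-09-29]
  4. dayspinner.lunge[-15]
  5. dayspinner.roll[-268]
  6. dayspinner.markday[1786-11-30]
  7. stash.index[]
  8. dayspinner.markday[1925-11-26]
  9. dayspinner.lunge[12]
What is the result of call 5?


Answer: 2074-10-04

Derivation:
$ dayspinner.lunge n=-32
[out] 2292-01-06
$ dayspinner.untilx d=2292-09-21
[out] 259
$ dayspinner.markday d=2076-09-29
[out] 2076-09-29
$ dayspinner.lunge n=-15
[out] 2075-06-29
$ dayspinner.roll n=-268
[out] 2074-10-04
$ dayspinner.markday d=1786-11-30
[out] 1786-11-30
$ stash.index
[out] []
$ dayspinner.markday d=1925-11-26
[out] 1925-11-26
$ dayspinner.lunge n=12
[out] 1926-11-26


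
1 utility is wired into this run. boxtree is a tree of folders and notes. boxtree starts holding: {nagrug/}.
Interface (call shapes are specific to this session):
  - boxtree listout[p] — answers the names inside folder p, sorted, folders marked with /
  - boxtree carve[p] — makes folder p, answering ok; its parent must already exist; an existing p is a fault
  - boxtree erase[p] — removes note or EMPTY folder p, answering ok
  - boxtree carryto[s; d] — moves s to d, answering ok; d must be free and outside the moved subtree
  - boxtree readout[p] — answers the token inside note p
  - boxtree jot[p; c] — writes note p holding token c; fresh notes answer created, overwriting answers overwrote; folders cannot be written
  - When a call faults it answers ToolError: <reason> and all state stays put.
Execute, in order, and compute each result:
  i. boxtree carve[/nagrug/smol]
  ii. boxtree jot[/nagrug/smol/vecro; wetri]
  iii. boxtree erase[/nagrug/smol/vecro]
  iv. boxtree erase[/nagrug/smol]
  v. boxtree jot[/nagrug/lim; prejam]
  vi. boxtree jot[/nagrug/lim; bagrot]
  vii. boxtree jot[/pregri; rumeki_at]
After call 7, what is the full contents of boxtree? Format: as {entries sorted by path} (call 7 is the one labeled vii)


Answer: {nagrug/, nagrug/lim=bagrot, pregri=rumeki_at}

Derivation:
Using boxtree carve passing p='/nagrug/smol', and observe ok.
Invoking boxtree jot passing p='/nagrug/smol/vecro', c='wetri', which returns created.
I use boxtree erase passing p='/nagrug/smol/vecro', giving ok.
I call boxtree erase passing p='/nagrug/smol', giving ok.
Then boxtree jot passing p='/nagrug/lim', c='prejam': created.
Using boxtree jot passing p='/nagrug/lim', c='bagrot', and see overwrote.
I use boxtree jot passing p='/pregri', c='rumeki_at', and observe created.


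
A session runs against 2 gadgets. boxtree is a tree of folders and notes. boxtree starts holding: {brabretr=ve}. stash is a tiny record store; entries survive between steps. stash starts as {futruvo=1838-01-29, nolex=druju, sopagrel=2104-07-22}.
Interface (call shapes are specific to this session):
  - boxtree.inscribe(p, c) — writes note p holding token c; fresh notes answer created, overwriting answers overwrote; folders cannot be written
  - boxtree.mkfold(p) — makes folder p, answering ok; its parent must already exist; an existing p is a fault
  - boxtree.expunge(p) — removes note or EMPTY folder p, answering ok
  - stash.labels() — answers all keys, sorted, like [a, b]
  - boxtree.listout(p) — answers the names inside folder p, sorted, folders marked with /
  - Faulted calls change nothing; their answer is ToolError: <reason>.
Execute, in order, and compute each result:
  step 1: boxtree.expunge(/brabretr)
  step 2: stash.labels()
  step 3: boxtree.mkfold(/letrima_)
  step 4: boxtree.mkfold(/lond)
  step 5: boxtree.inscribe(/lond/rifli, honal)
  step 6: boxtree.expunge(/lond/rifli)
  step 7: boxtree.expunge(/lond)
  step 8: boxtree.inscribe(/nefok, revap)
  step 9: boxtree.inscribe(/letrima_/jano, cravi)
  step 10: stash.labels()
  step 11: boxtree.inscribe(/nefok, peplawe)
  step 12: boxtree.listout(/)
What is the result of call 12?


Next I call boxtree.expunge using p: /brabretr, which returns ok.
I try stash.labels(), and observe [futruvo, nolex, sopagrel].
I call boxtree.mkfold using p: /letrima_, giving ok.
Now I run boxtree.mkfold using p: /lond, — result: ok.
Now I run boxtree.inscribe using p: /lond/rifli, c: honal, giving created.
I use boxtree.expunge using p: /lond/rifli, and get ok.
I invoke boxtree.expunge using p: /lond, which returns ok.
Now I run boxtree.inscribe using p: /nefok, c: revap, → created.
Invoking boxtree.inscribe using p: /letrima_/jano, c: cravi, and get created.
Now I run stash.labels(), which returns [futruvo, nolex, sopagrel].
Now I run boxtree.inscribe using p: /nefok, c: peplawe, → overwrote.
Now I run boxtree.listout using p: /, and observe [letrima_/, nefok].

Answer: [letrima_/, nefok]


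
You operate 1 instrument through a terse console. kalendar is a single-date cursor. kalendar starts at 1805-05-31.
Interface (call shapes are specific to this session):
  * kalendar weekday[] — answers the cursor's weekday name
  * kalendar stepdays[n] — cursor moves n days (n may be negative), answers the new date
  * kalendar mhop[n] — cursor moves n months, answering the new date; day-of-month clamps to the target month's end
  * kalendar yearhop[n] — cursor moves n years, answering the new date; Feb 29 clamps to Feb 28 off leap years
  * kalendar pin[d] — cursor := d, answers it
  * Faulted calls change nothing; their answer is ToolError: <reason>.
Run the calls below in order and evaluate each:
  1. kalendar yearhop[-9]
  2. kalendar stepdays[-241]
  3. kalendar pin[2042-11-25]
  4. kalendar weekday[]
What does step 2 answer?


~$ kalendar yearhop n: -9
:: 1796-05-31
~$ kalendar stepdays n: -241
:: 1795-10-03
~$ kalendar pin d: 2042-11-25
:: 2042-11-25
~$ kalendar weekday
:: Tuesday

Answer: 1795-10-03


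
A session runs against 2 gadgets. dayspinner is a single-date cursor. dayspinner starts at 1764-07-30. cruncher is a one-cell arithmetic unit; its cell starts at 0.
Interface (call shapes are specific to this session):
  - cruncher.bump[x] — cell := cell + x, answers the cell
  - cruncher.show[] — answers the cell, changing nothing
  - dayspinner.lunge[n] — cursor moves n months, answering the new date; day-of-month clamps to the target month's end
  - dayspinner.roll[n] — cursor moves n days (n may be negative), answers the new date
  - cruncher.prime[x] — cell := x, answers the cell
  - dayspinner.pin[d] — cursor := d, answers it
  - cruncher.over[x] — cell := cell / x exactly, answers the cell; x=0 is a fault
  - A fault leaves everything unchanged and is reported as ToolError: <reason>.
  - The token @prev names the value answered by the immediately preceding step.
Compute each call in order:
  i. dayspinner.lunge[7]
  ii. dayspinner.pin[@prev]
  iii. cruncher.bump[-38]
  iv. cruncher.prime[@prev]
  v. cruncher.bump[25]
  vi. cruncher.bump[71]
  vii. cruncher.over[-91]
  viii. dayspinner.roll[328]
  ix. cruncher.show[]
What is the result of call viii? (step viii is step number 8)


Answer: 1766-01-22

Derivation:
Do: lunge[n='7']
See: 1765-02-28
Do: pin[d='@prev']
See: 1765-02-28
Do: bump[x='-38']
See: -38
Do: prime[x='@prev']
See: -38
Do: bump[x='25']
See: -13
Do: bump[x='71']
See: 58
Do: over[x='-91']
See: -58/91
Do: roll[n='328']
See: 1766-01-22
Do: show[]
See: -58/91


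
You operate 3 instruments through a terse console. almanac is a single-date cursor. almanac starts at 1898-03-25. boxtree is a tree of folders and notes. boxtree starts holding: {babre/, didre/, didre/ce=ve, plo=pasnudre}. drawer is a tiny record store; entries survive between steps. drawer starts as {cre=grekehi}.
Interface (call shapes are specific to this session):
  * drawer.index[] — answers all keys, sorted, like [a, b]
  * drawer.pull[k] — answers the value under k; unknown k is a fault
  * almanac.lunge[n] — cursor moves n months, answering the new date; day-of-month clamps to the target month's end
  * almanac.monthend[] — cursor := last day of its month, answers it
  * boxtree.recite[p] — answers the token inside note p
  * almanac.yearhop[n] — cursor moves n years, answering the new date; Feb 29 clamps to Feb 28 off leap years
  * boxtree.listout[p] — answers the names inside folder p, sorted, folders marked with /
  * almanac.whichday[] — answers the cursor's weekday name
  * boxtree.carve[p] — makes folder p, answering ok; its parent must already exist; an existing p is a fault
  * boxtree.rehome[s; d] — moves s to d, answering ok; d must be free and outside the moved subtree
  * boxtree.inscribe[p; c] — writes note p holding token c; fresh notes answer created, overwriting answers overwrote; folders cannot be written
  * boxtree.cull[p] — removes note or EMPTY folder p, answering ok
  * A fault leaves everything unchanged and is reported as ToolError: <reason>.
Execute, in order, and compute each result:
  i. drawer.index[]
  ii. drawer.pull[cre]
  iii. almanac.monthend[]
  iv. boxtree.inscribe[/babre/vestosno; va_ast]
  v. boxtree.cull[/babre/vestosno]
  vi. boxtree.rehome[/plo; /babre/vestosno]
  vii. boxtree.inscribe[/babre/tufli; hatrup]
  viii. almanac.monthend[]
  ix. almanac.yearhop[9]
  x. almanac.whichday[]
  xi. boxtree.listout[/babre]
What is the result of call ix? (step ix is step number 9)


-> index()
<- [cre]
-> pull(k: cre)
<- grekehi
-> monthend()
<- 1898-03-31
-> inscribe(p: /babre/vestosno, c: va_ast)
<- created
-> cull(p: /babre/vestosno)
<- ok
-> rehome(s: /plo, d: /babre/vestosno)
<- ok
-> inscribe(p: /babre/tufli, c: hatrup)
<- created
-> monthend()
<- 1898-03-31
-> yearhop(n: 9)
<- 1907-03-31
-> whichday()
<- Sunday
-> listout(p: /babre)
<- [tufli, vestosno]

Answer: 1907-03-31


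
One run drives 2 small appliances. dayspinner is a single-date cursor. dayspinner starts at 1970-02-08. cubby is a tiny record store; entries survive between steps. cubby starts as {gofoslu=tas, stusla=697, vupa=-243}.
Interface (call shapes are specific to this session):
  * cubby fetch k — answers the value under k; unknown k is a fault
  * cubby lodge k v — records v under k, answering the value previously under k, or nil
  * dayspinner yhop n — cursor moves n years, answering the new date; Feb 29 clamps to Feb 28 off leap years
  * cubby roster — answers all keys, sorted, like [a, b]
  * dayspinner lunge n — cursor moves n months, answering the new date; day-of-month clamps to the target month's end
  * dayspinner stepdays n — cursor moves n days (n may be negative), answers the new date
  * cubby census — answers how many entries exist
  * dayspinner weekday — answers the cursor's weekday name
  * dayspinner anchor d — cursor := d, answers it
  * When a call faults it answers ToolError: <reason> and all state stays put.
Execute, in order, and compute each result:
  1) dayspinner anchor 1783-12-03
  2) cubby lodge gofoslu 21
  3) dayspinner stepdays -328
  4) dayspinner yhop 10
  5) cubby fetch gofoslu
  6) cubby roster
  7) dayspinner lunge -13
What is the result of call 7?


>> dayspinner anchor(d='1783-12-03')
<< 1783-12-03
>> cubby lodge(k='gofoslu', v='21')
<< tas
>> dayspinner stepdays(n='-328')
<< 1783-01-09
>> dayspinner yhop(n='10')
<< 1793-01-09
>> cubby fetch(k='gofoslu')
<< 21
>> cubby roster()
<< [gofoslu, stusla, vupa]
>> dayspinner lunge(n='-13')
<< 1791-12-09

Answer: 1791-12-09


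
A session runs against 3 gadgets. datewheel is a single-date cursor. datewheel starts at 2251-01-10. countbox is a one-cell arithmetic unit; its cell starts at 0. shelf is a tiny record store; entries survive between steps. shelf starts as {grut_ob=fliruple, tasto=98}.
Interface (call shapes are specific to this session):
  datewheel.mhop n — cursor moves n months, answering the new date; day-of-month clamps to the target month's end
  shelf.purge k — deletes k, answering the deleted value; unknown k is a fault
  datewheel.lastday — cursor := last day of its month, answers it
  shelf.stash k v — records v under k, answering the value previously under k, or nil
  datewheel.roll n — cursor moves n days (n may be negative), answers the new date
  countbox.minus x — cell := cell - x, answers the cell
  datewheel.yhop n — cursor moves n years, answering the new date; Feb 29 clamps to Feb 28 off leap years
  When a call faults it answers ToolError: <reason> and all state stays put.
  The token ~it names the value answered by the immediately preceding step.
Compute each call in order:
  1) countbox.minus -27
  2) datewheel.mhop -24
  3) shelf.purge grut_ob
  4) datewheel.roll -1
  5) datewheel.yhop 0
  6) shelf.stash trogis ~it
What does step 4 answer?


Answer: 2249-01-09

Derivation:
-> countbox.minus(x=-27)
<- 27
-> datewheel.mhop(n=-24)
<- 2249-01-10
-> shelf.purge(k=grut_ob)
<- fliruple
-> datewheel.roll(n=-1)
<- 2249-01-09
-> datewheel.yhop(n=0)
<- 2249-01-09
-> shelf.stash(k=trogis, v=~it)
<- nil


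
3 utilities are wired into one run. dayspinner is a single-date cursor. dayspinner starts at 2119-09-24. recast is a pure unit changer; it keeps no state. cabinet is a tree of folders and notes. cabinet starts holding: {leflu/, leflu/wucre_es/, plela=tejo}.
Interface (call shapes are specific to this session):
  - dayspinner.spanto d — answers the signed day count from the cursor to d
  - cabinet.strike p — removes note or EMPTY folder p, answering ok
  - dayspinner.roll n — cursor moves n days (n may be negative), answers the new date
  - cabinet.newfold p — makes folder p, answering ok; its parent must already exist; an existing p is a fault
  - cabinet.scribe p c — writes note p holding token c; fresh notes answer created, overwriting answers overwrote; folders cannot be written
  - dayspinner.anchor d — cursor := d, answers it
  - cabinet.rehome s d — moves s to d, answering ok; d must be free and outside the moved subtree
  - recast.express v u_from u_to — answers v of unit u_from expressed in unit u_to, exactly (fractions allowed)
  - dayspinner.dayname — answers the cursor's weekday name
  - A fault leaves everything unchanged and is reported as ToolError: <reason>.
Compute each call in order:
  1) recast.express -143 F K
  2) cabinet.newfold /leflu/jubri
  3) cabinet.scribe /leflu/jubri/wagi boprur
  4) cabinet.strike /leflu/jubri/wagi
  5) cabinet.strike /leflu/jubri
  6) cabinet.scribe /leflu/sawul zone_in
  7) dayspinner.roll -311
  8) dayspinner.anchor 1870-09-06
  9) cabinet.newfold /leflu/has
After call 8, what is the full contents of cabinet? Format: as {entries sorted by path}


! 1. express(-143, F, K) ~> 31667/180
! 2. newfold(/leflu/jubri) ~> ok
! 3. scribe(/leflu/jubri/wagi, boprur) ~> created
! 4. strike(/leflu/jubri/wagi) ~> ok
! 5. strike(/leflu/jubri) ~> ok
! 6. scribe(/leflu/sawul, zone_in) ~> created
! 7. roll(-311) ~> 2118-11-17
! 8. anchor(1870-09-06) ~> 1870-09-06
! 9. newfold(/leflu/has) ~> ok

Answer: {leflu/, leflu/sawul=zone_in, leflu/wucre_es/, plela=tejo}


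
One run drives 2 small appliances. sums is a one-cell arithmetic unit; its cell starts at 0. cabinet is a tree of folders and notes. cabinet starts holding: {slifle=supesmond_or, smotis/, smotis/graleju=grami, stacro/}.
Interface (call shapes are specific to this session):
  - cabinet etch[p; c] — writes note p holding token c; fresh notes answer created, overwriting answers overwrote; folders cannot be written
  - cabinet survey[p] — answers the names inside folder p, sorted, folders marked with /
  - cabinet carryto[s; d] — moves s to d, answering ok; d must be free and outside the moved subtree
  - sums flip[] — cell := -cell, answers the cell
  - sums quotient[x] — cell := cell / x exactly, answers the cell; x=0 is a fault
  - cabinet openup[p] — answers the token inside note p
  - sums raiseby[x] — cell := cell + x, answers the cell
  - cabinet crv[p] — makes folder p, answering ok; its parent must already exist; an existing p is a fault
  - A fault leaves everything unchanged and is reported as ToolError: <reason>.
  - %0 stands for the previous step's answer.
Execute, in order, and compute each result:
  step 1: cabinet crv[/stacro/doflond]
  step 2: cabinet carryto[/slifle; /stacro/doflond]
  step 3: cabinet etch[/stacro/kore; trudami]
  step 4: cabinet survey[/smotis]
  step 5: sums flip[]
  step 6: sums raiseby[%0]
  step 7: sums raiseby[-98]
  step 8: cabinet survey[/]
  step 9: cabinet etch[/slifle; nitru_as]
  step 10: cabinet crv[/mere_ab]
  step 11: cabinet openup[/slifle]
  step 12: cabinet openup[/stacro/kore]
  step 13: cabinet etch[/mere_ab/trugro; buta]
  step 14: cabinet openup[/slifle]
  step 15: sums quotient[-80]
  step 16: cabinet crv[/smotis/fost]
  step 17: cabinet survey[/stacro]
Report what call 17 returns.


Answer: [doflond/, kore]

Derivation:
Next I call cabinet crv on p=/stacro/doflond, which returns ok.
Using cabinet carryto on s=/slifle, d=/stacro/doflond: ToolError: exists.
Next I call cabinet etch on p=/stacro/kore, c=trudami, and get created.
Then cabinet survey on p=/smotis, giving [graleju].
Then sums flip(), and observe 0.
I run sums raiseby on x=%0, and see 0.
Next I call sums raiseby on x=-98, giving -98.
Next I call cabinet survey on p=/, which returns [slifle, smotis/, stacro/].
I use cabinet etch on p=/slifle, c=nitru_as: overwrote.
I use cabinet crv on p=/mere_ab, and see ok.
Using cabinet openup on p=/slifle, giving nitru_as.
I invoke cabinet openup on p=/stacro/kore, which returns trudami.
I run cabinet etch on p=/mere_ab/trugro, c=buta, and observe created.
I use cabinet openup on p=/slifle, → nitru_as.
I run sums quotient on x=-80, and observe 49/40.
I run cabinet crv on p=/smotis/fost, and observe ok.
Then cabinet survey on p=/stacro, and see [doflond/, kore].


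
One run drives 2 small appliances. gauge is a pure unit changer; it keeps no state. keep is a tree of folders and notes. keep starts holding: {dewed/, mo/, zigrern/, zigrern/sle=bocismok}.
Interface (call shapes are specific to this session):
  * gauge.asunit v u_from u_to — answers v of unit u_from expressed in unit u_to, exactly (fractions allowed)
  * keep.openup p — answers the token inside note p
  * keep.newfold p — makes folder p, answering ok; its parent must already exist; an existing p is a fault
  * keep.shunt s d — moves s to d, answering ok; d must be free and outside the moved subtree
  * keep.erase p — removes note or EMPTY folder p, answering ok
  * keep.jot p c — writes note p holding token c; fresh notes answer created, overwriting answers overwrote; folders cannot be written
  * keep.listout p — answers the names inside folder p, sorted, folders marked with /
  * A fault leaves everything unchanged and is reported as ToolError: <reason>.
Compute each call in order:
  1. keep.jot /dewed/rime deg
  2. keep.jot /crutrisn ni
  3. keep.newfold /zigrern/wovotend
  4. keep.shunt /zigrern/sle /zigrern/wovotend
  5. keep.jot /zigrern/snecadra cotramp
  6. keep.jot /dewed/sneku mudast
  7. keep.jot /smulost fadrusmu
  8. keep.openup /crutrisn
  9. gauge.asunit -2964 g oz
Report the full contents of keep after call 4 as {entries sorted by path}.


Act: keep.jot[p→/dewed/rime; c→deg]
Obs: created
Act: keep.jot[p→/crutrisn; c→ni]
Obs: created
Act: keep.newfold[p→/zigrern/wovotend]
Obs: ok
Act: keep.shunt[s→/zigrern/sle; d→/zigrern/wovotend]
Obs: ToolError: exists
Act: keep.jot[p→/zigrern/snecadra; c→cotramp]
Obs: created
Act: keep.jot[p→/dewed/sneku; c→mudast]
Obs: created
Act: keep.jot[p→/smulost; c→fadrusmu]
Obs: created
Act: keep.openup[p→/crutrisn]
Obs: ni
Act: gauge.asunit[v→-2964; u_from→g; u_to→oz]
Obs: -4742400000/45359237

Answer: {crutrisn=ni, dewed/, dewed/rime=deg, mo/, zigrern/, zigrern/sle=bocismok, zigrern/wovotend/}


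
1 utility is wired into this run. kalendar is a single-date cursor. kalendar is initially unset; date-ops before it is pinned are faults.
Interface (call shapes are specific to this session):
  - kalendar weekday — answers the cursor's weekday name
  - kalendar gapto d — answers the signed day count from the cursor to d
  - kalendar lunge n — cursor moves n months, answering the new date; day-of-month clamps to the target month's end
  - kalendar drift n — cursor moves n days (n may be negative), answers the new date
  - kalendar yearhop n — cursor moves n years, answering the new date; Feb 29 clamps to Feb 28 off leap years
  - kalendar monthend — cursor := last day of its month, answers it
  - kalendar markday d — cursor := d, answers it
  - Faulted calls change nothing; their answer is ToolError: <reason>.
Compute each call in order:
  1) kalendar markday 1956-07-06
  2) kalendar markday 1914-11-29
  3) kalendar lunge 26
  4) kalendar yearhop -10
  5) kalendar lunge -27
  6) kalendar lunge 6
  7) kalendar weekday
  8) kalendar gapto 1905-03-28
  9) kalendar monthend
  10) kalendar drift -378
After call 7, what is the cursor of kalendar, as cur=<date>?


[in] kalendar markday d=1956-07-06
  1956-07-06
[in] kalendar markday d=1914-11-29
  1914-11-29
[in] kalendar lunge n=26
  1917-01-29
[in] kalendar yearhop n=-10
  1907-01-29
[in] kalendar lunge n=-27
  1904-10-29
[in] kalendar lunge n=6
  1905-04-29
[in] kalendar weekday
  Saturday
[in] kalendar gapto d=1905-03-28
  -32
[in] kalendar monthend
  1905-04-30
[in] kalendar drift n=-378
  1904-04-17

Answer: cur=1905-04-29


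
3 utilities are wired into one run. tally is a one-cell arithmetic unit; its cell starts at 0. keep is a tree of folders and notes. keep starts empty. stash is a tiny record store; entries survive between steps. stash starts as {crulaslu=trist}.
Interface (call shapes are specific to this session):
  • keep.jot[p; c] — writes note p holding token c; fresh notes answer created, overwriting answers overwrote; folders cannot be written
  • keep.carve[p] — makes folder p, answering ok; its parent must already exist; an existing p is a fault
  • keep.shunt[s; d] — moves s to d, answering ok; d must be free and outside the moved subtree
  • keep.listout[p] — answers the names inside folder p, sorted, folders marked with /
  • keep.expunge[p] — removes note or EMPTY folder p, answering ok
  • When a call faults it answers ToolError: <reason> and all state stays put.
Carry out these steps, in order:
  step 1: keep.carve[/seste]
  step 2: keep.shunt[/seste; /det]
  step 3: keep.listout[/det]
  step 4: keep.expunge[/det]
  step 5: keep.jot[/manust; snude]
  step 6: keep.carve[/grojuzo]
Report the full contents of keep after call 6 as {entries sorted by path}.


Answer: {grojuzo/, manust=snude}

Derivation:
-- 1. keep.carve(p→/seste) == ok
-- 2. keep.shunt(s→/seste, d→/det) == ok
-- 3. keep.listout(p→/det) == []
-- 4. keep.expunge(p→/det) == ok
-- 5. keep.jot(p→/manust, c→snude) == created
-- 6. keep.carve(p→/grojuzo) == ok


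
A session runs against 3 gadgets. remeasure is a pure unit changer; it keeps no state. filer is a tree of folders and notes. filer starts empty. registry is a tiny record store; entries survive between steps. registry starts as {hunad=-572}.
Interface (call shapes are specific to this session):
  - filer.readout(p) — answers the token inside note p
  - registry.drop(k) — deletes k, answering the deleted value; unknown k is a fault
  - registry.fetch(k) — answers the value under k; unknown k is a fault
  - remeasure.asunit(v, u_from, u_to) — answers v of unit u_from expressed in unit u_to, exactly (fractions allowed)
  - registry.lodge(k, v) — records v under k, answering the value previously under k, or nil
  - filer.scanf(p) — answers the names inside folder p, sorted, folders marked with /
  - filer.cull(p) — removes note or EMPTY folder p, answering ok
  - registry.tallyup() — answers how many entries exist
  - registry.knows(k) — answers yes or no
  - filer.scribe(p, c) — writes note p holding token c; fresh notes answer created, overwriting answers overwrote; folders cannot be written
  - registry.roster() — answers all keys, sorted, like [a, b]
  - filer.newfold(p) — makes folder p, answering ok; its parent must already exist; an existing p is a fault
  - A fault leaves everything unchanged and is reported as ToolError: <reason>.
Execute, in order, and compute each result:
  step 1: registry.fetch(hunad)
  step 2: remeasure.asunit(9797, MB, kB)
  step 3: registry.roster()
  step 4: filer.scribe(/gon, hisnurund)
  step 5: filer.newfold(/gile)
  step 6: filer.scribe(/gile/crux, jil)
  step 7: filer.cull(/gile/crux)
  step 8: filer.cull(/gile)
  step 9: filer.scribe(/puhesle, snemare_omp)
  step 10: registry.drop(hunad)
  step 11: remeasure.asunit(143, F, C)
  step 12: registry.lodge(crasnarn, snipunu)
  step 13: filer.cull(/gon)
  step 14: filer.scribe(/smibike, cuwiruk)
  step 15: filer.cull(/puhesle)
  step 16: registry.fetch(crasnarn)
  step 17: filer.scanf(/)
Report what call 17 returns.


Answer: [smibike]

Derivation:
$ registry.fetch k=hunad
:: -572
$ remeasure.asunit v=9797 u_from=MB u_to=kB
:: 9797000
$ registry.roster
:: [hunad]
$ filer.scribe p=/gon c=hisnurund
:: created
$ filer.newfold p=/gile
:: ok
$ filer.scribe p=/gile/crux c=jil
:: created
$ filer.cull p=/gile/crux
:: ok
$ filer.cull p=/gile
:: ok
$ filer.scribe p=/puhesle c=snemare_omp
:: created
$ registry.drop k=hunad
:: -572
$ remeasure.asunit v=143 u_from=F u_to=C
:: 185/3
$ registry.lodge k=crasnarn v=snipunu
:: nil
$ filer.cull p=/gon
:: ok
$ filer.scribe p=/smibike c=cuwiruk
:: created
$ filer.cull p=/puhesle
:: ok
$ registry.fetch k=crasnarn
:: snipunu
$ filer.scanf p=/
:: [smibike]


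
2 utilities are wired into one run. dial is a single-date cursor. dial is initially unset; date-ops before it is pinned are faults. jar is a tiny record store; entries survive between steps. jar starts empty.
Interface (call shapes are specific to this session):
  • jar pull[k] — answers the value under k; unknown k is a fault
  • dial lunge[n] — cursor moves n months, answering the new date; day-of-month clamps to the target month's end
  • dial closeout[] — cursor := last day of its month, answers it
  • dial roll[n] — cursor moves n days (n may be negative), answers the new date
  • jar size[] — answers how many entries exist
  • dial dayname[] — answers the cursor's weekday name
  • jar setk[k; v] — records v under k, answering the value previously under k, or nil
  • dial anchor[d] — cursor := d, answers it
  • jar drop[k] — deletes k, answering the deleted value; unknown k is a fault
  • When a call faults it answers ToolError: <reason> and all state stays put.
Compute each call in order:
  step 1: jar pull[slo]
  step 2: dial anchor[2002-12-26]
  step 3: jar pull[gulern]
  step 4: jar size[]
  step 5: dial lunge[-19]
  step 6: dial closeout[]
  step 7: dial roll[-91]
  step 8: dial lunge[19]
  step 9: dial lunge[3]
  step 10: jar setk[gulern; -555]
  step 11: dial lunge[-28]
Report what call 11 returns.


CALL jar pull[k: slo]
RET  ToolError: no such key slo
CALL dial anchor[d: 2002-12-26]
RET  2002-12-26
CALL jar pull[k: gulern]
RET  ToolError: no such key gulern
CALL jar size[]
RET  0
CALL dial lunge[n: -19]
RET  2001-05-26
CALL dial closeout[]
RET  2001-05-31
CALL dial roll[n: -91]
RET  2001-03-01
CALL dial lunge[n: 19]
RET  2002-10-01
CALL dial lunge[n: 3]
RET  2003-01-01
CALL jar setk[k: gulern; v: -555]
RET  nil
CALL dial lunge[n: -28]
RET  2000-09-01

Answer: 2000-09-01


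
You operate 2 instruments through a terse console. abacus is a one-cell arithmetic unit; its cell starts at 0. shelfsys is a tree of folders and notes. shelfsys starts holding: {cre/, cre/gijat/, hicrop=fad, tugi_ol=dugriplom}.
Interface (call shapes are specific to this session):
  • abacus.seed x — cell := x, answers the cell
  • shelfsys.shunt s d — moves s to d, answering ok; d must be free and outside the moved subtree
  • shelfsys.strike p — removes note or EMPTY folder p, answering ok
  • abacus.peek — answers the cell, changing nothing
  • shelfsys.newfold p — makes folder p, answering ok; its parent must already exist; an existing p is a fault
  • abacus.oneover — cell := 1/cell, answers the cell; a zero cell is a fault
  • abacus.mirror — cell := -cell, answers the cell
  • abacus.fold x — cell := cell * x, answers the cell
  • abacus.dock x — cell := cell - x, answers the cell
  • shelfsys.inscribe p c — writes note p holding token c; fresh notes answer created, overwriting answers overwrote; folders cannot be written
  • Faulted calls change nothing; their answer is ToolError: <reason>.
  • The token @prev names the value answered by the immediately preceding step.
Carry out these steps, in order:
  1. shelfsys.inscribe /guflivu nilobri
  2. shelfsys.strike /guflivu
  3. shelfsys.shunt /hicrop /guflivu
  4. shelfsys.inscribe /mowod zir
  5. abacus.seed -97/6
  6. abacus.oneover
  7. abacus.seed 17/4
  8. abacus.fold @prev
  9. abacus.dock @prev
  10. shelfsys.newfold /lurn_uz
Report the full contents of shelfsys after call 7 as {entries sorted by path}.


Answer: {cre/, cre/gijat/, guflivu=fad, mowod=zir, tugi_ol=dugriplom}

Derivation:
;; 1. shelfsys.inscribe(p=/guflivu, c=nilobri) ~> created
;; 2. shelfsys.strike(p=/guflivu) ~> ok
;; 3. shelfsys.shunt(s=/hicrop, d=/guflivu) ~> ok
;; 4. shelfsys.inscribe(p=/mowod, c=zir) ~> created
;; 5. abacus.seed(x=-97/6) ~> -97/6
;; 6. abacus.oneover() ~> -6/97
;; 7. abacus.seed(x=17/4) ~> 17/4
;; 8. abacus.fold(x=@prev) ~> 289/16
;; 9. abacus.dock(x=@prev) ~> 0
;; 10. shelfsys.newfold(p=/lurn_uz) ~> ok
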